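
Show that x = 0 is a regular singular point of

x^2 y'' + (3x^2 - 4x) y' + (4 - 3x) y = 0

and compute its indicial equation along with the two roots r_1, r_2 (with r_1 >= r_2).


Divide by x^2 to reach normal form y'' + P_1(x) y' + P_2(x) y = 0 with P_1(x) = 3 - 4/x and P_2(x) = -3/x + 4/x^2.
x = 0 is a singular point because the y'-coefficient 3 - 4/x has a pole at x = 0 and the y-coefficient -3/x + 4/x^2 has a pole at x = 0.
It is a regular singular point because x P_1(x) = p(x) = 3x - 4 and x^2 P_2(x) = q(x) = 4 - 3x are polynomials, hence analytic at x = 0.
p(0) = -4,  q(0) = 4.
Indicial equation: r(r-1) + p(0) r + q(0) = 0, i.e. r^2 + (p(0) - 1) r + q(0) = 0, i.e. r^2 - 5 r + 4 = 0.
Discriminant: (-5)^2 - 4(4) = 9, so r = (5 ± 3)/2.
Solving: r_1 = 4, r_2 = 1.

indicial: r^2 - 5 r + 4 = 0; roots r_1 = 4, r_2 = 1


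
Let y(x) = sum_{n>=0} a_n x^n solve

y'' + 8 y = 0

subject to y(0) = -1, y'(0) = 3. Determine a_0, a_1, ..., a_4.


Ansatz: y(x) = sum_{n>=0} a_n x^n, so y'(x) = sum_{n>=1} n a_n x^(n-1) and y''(x) = sum_{n>=2} n(n-1) a_n x^(n-2).
Substitute into P(x) y'' + Q(x) y' + R(x) y = 0 with P(x) = 1, Q(x) = 0, R(x) = 8, and match powers of x.
Initial conditions: a_0 = -1, a_1 = 3.
Setting the coefficient of each power of x to zero and solving order by order (substituting the coefficients already found):
  x^0: 2 a_2 + 8 a_0 = 0  ->  2 a_2 = -8 a_0 = 8  ->  a_2 = 4
  x^1: 6 a_3 + 8 a_1 = 0  ->  6 a_3 = -8 a_1 = -24  ->  a_3 = -4
  x^2: 12 a_4 + 8 a_2 = 0  ->  12 a_4 = -8 a_2 = -32  ->  a_4 = -8/3
Truncated series: y(x) = -1 + 3 x + 4 x^2 - 4 x^3 - (8/3) x^4 + O(x^5).

a_0 = -1; a_1 = 3; a_2 = 4; a_3 = -4; a_4 = -8/3


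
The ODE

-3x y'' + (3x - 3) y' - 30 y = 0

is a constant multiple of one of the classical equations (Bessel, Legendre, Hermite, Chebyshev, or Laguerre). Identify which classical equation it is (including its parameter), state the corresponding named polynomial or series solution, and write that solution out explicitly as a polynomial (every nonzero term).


All three coefficients share the factor -3; dividing through by -3 gives  x y'' + (1 - x) y' + 10 y = 0.
This matches the Laguerre equation x y'' + (1 - x) y' + n y = 0 with n = 10; the polynomial solution is L_10(x).
With y = sum_k a_k x^k, matching x^k gives (k+1)k a_{k+1} + (k+1) a_{k+1} - k a_k + n a_k = 0, i.e. (k+1)^2 a_{k+1} = (k - n) a_k = (k - 10) a_k. The right side vanishes at k = 10, so the series terminates at degree 10.
Standard normalization L_n(0) = 1 gives a_0 = 1. Work upward with a_{k+1} = (k - 10) a_k / (k+1)^2:
  a_1 = (0 - 10)(1) / 1^2 = -10/1 = -10
  a_2 = (1 - 10)(-10) / 2^2 = 90/4 = 45/2
  a_3 = (2 - 10)(45/2) / 3^2 = -180/9 = -20
  a_4 = (3 - 10)(-20) / 4^2 = 140/16 = 35/4
  a_5 = (4 - 10)(35/4) / 5^2 = (-105/2)/25 = -21/10
  a_6 = (5 - 10)(-21/10) / 6^2 = (21/2)/36 = 7/24
  a_7 = (6 - 10)(7/24) / 7^2 = (-7/6)/49 = -1/42
  a_8 = (7 - 10)(-1/42) / 8^2 = (1/14)/64 = 1/896
  a_9 = (8 - 10)(1/896) / 9^2 = (-1/448)/81 = -1/36288
  a_10 = (9 - 10)(-1/36288) / 10^2 = (1/36288)/100 = 1/3628800
Hence L_10(x) = x^10/3628800 - x^9/36288 + x^8/896 - x^7/42 + 7 x^6/24 - 21 x^5/10 + 35 x^4/4 - 20 x^3 + 45 x^2/2 - 10 x + 1.

L_10(x); series = x^10/3628800 - x^9/36288 + x^8/896 - x^7/42 + 7 x^6/24 - 21 x^5/10 + 35 x^4/4 - 20 x^3 + 45 x^2/2 - 10 x + 1


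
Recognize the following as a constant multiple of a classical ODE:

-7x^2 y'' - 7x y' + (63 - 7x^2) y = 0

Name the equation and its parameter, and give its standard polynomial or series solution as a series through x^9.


All three coefficients share the factor -7; dividing through by -7 gives  x^2 y'' + x y' + (x^2 - 9) y = 0.
This matches the Bessel equation x^2 y'' + x y' + (x^2 - nu^2) y = 0 with nu^2 = 9, so nu = 3; the solution bounded at x = 0 is J_3(x).
Frobenius at x = 0: indicial roots ±nu; for r = nu the recurrence k(k + 2nu) c_k = -c_{k-2} gives the standard series J_nu(x) = sum_{k>=0} (-1)^k / (k! (k+nu)!) (x/2)^(2k+nu). Evaluate the first 4 terms:
  k = 0: (-1)^0 / (0! * 3! * 2^3) x^3 = 1/(1*6*8) x^3 = (1/48) x^3
  k = 1: (-1)^1 / (1! * 4! * 2^5) x^5 = -1/(1*24*32) x^5 = (-1/768) x^5
  k = 2: (-1)^2 / (2! * 5! * 2^7) x^7 = 1/(2*120*128) x^7 = (1/30720) x^7
  k = 3: (-1)^3 / (3! * 6! * 2^9) x^9 = -1/(6*720*512) x^9 = (-1/2211840) x^9
Hence J_3(x) = -x^9/2211840 + x^7/30720 - x^5/768 + x^3/48 + ....

J_3(x); series = -x^9/2211840 + x^7/30720 - x^5/768 + x^3/48


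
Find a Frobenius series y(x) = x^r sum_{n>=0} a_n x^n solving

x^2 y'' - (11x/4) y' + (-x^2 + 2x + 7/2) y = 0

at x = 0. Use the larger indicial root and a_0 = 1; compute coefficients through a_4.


Write in Frobenius form y'' + (p(x)/x) y' + (q(x)/x^2) y = 0:
  p(x) = -11/4,  q(x) = -x^2 + 2x + 7/2.
Indicial equation: r(r-1) + (-11/4) r + (7/2) = 0 -> roots r_1 = 2, r_2 = 7/4.
Take r = r_1 = 2. Let y(x) = x^r sum_{n>=0} a_n x^n with a_0 = 1.
Substitute y = x^r sum a_n x^n and match x^{r+n}. The recurrence is
  D(n) a_n + 2 a_{n-1} - 1 a_{n-2} = 0,  where D(n) = (r+n)(r+n-1) + (-11/4)(r+n) + (7/2).
  a_n = [-2 a_{n-1} + 1 a_{n-2}] / D(n).
Since the indicial polynomial factors as (r - r_1)(r - r_2), D(n) = (r_1 + n - r_1)(r_1 + n - r_2) = n(n + 1/4).
Evaluating step by step (a_0 = 1):
  n = 1: D(1) = 1(1 + 1/4) = 5/4; numerator = -2(1) = -2; a_1 = (-2)/(5/4) = -8/5
  n = 2: D(2) = 2(2 + 1/4) = 9/2; numerator = -2(-8/5) + 1(1) = 21/5; a_2 = (21/5)/(9/2) = 14/15
  n = 3: D(3) = 3(3 + 1/4) = 39/4; numerator = -2(14/15) + 1(-8/5) = -52/15; a_3 = (-52/15)/(39/4) = -16/45
  n = 4: D(4) = 4(4 + 1/4) = 17; numerator = -2(-16/45) + 1(14/15) = 74/45; a_4 = (74/45)/(17) = 74/765

r = 2; a_0 = 1; a_1 = -8/5; a_2 = 14/15; a_3 = -16/45; a_4 = 74/765


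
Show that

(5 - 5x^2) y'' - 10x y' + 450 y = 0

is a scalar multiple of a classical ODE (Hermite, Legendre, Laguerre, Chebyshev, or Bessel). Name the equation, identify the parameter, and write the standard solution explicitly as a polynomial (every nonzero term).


All three coefficients share the factor 5; dividing through by 5 gives  (1 - x^2) y'' - 2x y' + 90 y = 0.
This matches the Legendre equation (1 - x^2) y'' - 2x y' + n(n+1) y = 0 (note the -2x y' term) with n(n+1) = 90, so n = 9; the polynomial solution is P_9(x).
With y = sum_k a_k x^k, matching x^k gives (k+2)(k+1) a_{k+2} = [k(k+1) - n(n+1)] a_k = (k - 9)(k + 10) a_k. The right side vanishes at k = 9, so the series with the parity of 9 terminates at degree 9.
Standard normalization (P_n(1) = 1): leading coefficient (2n)!/(2^n (n!)^2) = 6402373705728000/(512*131681894400) = 12155/128, so a_9 = 12155/128. Work downward with a_k = (k+1)(k+2) a_{k+2} / ((k - 9)(k + 10)):
  a_7 = (8)(9)(12155/128) / ((7 - 9)(7 + 10)) = (109395/16)/(-34) = -6435/32
  a_5 = (6)(7)(-6435/32) / ((5 - 9)(5 + 10)) = (-135135/16)/(-60) = 9009/64
  a_3 = (4)(5)(9009/64) / ((3 - 9)(3 + 10)) = (45045/16)/(-78) = -1155/32
  a_1 = (2)(3)(-1155/32) / ((1 - 9)(1 + 10)) = (-3465/16)/(-88) = 315/128
Hence P_9(x) = 12155 x^9/128 - 6435 x^7/32 + 9009 x^5/64 - 1155 x^3/32 + 315 x/128.

P_9(x); series = 12155 x^9/128 - 6435 x^7/32 + 9009 x^5/64 - 1155 x^3/32 + 315 x/128


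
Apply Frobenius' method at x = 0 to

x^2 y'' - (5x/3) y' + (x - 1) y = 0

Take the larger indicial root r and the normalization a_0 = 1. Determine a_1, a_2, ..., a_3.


Write in Frobenius form y'' + (p(x)/x) y' + (q(x)/x^2) y = 0:
  p(x) = -5/3,  q(x) = x - 1.
Indicial equation: r(r-1) + (-5/3) r + (-1) = 0 -> roots r_1 = 3, r_2 = -1/3.
Take r = r_1 = 3. Let y(x) = x^r sum_{n>=0} a_n x^n with a_0 = 1.
Substitute y = x^r sum a_n x^n and match x^{r+n}. The recurrence is
  D(n) a_n + 1 a_{n-1} = 0,  where D(n) = (r+n)(r+n-1) + (-5/3)(r+n) + (-1).
  a_n = -1 / D(n) * a_{n-1}.
Since the indicial polynomial factors as (r - r_1)(r - r_2), D(n) = (r_1 + n - r_1)(r_1 + n - r_2) = n(n + 10/3).
Evaluating step by step (a_0 = 1):
  n = 1: D(1) = 1(1 + 10/3) = 13/3; numerator = -1(1) = -1; a_1 = (-1)/(13/3) = -3/13
  n = 2: D(2) = 2(2 + 10/3) = 32/3; numerator = -1(-3/13) = 3/13; a_2 = (3/13)/(32/3) = 9/416
  n = 3: D(3) = 3(3 + 10/3) = 19; numerator = -1(9/416) = -9/416; a_3 = (-9/416)/(19) = -9/7904

r = 3; a_0 = 1; a_1 = -3/13; a_2 = 9/416; a_3 = -9/7904


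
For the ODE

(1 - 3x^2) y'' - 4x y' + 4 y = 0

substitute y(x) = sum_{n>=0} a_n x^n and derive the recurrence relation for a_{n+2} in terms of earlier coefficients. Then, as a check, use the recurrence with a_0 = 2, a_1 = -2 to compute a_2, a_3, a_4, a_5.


Substitute y = sum_n a_n x^n.
(1 - 3 x^2) y'' contributes (n+2)(n+1) a_{n+2} - 3 n(n-1) a_n at x^n.
-4 x y'(x) contributes -4 n a_n at x^n.
4 y(x) contributes 4 a_n at x^n.
Matching x^n: (n+2)(n+1) a_{n+2} + (-3 n(n-1) - 4 n + 4) a_n = 0.
Thus a_{n+2} = (3 n(n-1) + 4 n - 4) / ((n+1)(n+2)) * a_n.

Check with a_0 = 2, a_1 = -2 (apply the recurrence for n = 0, 1, 2, 3): a_0 = 2, a_1 = -2, a_2 = -4, a_3 = 0, a_4 = -10/3, a_5 = 0.

a_(n+2) = (3 n(n-1) + 4 n - 4) / ((n+1)(n+2)) * a_n; check: a_0 = 2, a_1 = -2, a_2 = -4, a_3 = 0, a_4 = -10/3, a_5 = 0


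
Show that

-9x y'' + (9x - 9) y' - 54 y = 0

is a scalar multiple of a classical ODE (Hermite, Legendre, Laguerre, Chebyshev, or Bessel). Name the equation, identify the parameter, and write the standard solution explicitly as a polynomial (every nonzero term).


All three coefficients share the factor -9; dividing through by -9 gives  x y'' + (1 - x) y' + 6 y = 0.
This matches the Laguerre equation x y'' + (1 - x) y' + n y = 0 with n = 6; the polynomial solution is L_6(x).
With y = sum_k a_k x^k, matching x^k gives (k+1)k a_{k+1} + (k+1) a_{k+1} - k a_k + n a_k = 0, i.e. (k+1)^2 a_{k+1} = (k - n) a_k = (k - 6) a_k. The right side vanishes at k = 6, so the series terminates at degree 6.
Standard normalization L_n(0) = 1 gives a_0 = 1. Work upward with a_{k+1} = (k - 6) a_k / (k+1)^2:
  a_1 = (0 - 6)(1) / 1^2 = -6/1 = -6
  a_2 = (1 - 6)(-6) / 2^2 = 30/4 = 15/2
  a_3 = (2 - 6)(15/2) / 3^2 = -30/9 = -10/3
  a_4 = (3 - 6)(-10/3) / 4^2 = 10/16 = 5/8
  a_5 = (4 - 6)(5/8) / 5^2 = (-5/4)/25 = -1/20
  a_6 = (5 - 6)(-1/20) / 6^2 = (1/20)/36 = 1/720
Hence L_6(x) = x^6/720 - x^5/20 + 5 x^4/8 - 10 x^3/3 + 15 x^2/2 - 6 x + 1.

L_6(x); series = x^6/720 - x^5/20 + 5 x^4/8 - 10 x^3/3 + 15 x^2/2 - 6 x + 1


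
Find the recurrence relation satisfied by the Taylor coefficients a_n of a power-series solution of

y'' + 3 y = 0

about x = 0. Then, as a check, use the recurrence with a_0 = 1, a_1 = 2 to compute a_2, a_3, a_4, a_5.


Substitute y = sum_n a_n x^n into y'' + (const) y = 0.
y''(x) = sum_{n>=0} (n+2)(n+1) a_{n+2} x^n.
The ODE becomes sum_n [(n+2)(n+1) a_{n+2} + 3 a_n] x^n = 0.
Setting each coefficient to zero gives the recurrence:
  (n+2)(n+1) a_{n+2} + 3 a_n = 0,
  a_{n+2} = -3 / ((n+1)(n+2)) a_n.

Check with a_0 = 1, a_1 = 2 (apply the recurrence for n = 0, 1, 2, 3): a_0 = 1, a_1 = 2, a_2 = -3/2, a_3 = -1, a_4 = 3/8, a_5 = 3/20.

a_{n+2} = -3/((n+1)(n+2)) * a_n; check: a_0 = 1, a_1 = 2, a_2 = -3/2, a_3 = -1, a_4 = 3/8, a_5 = 3/20


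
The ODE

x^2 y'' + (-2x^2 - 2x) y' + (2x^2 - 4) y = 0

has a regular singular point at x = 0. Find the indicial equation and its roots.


Divide by x^2 to reach normal form y'' + P_1(x) y' + P_2(x) y = 0 with P_1(x) = -2 - 2/x and P_2(x) = 2 - 4/x^2.
x = 0 is a singular point because the y'-coefficient -2 - 2/x has a pole at x = 0 and the y-coefficient 2 - 4/x^2 has a pole at x = 0.
It is a regular singular point because x P_1(x) = p(x) = -2x - 2 and x^2 P_2(x) = q(x) = 2x^2 - 4 are polynomials, hence analytic at x = 0.
p(0) = -2,  q(0) = -4.
Indicial equation: r(r-1) + p(0) r + q(0) = 0, i.e. r^2 + (p(0) - 1) r + q(0) = 0, i.e. r^2 - 3 r - 4 = 0.
Discriminant: (-3)^2 - 4(-4) = 25, so r = (3 ± 5)/2.
Solving: r_1 = 4, r_2 = -1.

indicial: r^2 - 3 r - 4 = 0; roots r_1 = 4, r_2 = -1


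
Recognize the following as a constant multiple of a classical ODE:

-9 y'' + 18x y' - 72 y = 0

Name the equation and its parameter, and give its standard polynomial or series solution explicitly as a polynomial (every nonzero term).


All three coefficients share the factor -9; dividing through by -9 gives  y'' - 2x y' + 8 y = 0.
This matches the Hermite equation y'' - 2x y' + 2n y = 0 with 2n = 8, so n = 4; the polynomial solution is H_4(x).
With y = sum_k a_k x^k, matching x^k gives (k+2)(k+1) a_{k+2} = 2(k - n) a_k = 2(k - 4) a_k. The right side vanishes at k = 4, so the series with the parity of 4 terminates at degree 4.
Standard normalization: leading coefficient of H_n is 2^n, so a_4 = 2^4 = 16. Work downward with a_k = (k+1)(k+2) a_{k+2} / (2(k - n)):
  a_2 = (3)(4)(16) / (2(2 - 4)) = 192/(-4) = -48
  a_0 = (1)(2)(-48) / (2(0 - 4)) = -96/(-8) = 12
Hence H_4(x) = 16 x^4 - 48 x^2 + 12.

H_4(x); series = 16 x^4 - 48 x^2 + 12


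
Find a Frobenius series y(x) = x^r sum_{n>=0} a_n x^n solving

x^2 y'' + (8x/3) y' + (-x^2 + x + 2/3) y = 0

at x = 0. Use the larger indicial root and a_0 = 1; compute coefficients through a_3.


Write in Frobenius form y'' + (p(x)/x) y' + (q(x)/x^2) y = 0:
  p(x) = 8/3,  q(x) = -x^2 + x + 2/3.
Indicial equation: r(r-1) + (8/3) r + (2/3) = 0 -> roots r_1 = -2/3, r_2 = -1.
Take r = r_1 = -2/3. Let y(x) = x^r sum_{n>=0} a_n x^n with a_0 = 1.
Substitute y = x^r sum a_n x^n and match x^{r+n}. The recurrence is
  D(n) a_n + 1 a_{n-1} - 1 a_{n-2} = 0,  where D(n) = (r+n)(r+n-1) + (8/3)(r+n) + (2/3).
  a_n = [-1 a_{n-1} + 1 a_{n-2}] / D(n).
Since the indicial polynomial factors as (r - r_1)(r - r_2), D(n) = (r_1 + n - r_1)(r_1 + n - r_2) = n(n + 1/3).
Evaluating step by step (a_0 = 1):
  n = 1: D(1) = 1(1 + 1/3) = 4/3; numerator = -1(1) = -1; a_1 = (-1)/(4/3) = -3/4
  n = 2: D(2) = 2(2 + 1/3) = 14/3; numerator = -1(-3/4) + 1(1) = 7/4; a_2 = (7/4)/(14/3) = 3/8
  n = 3: D(3) = 3(3 + 1/3) = 10; numerator = -1(3/8) + 1(-3/4) = -9/8; a_3 = (-9/8)/(10) = -9/80

r = -2/3; a_0 = 1; a_1 = -3/4; a_2 = 3/8; a_3 = -9/80


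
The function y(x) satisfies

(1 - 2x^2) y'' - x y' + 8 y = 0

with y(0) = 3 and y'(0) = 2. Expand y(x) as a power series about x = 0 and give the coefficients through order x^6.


Ansatz: y(x) = sum_{n>=0} a_n x^n, so y'(x) = sum_{n>=1} n a_n x^(n-1) and y''(x) = sum_{n>=2} n(n-1) a_n x^(n-2).
Substitute into P(x) y'' + Q(x) y' + R(x) y = 0 with P(x) = 1 - 2x^2, Q(x) = -x, R(x) = 8, and match powers of x.
Initial conditions: a_0 = 3, a_1 = 2.
Setting the coefficient of each power of x to zero and solving order by order (substituting the coefficients already found):
  x^0: 2 a_2 + 8 a_0 = 0  ->  2 a_2 = -8 a_0 = -24  ->  a_2 = -12
  x^1: 6 a_3 + 7 a_1 = 0  ->  6 a_3 = -7 a_1 = -14  ->  a_3 = -7/3
  x^2: 12 a_4 + 2 a_2 = 0  ->  12 a_4 = -2 a_2 = 24  ->  a_4 = 2
  x^3: 20 a_5 - 7 a_3 = 0  ->  20 a_5 = 7 a_3 = -49/3  ->  a_5 = -49/60
  x^4: 30 a_6 - 20 a_4 = 0  ->  30 a_6 = 20 a_4 = 40  ->  a_6 = 4/3
Truncated series: y(x) = 3 + 2 x - 12 x^2 - (7/3) x^3 + 2 x^4 - (49/60) x^5 + (4/3) x^6 + O(x^7).

a_0 = 3; a_1 = 2; a_2 = -12; a_3 = -7/3; a_4 = 2; a_5 = -49/60; a_6 = 4/3


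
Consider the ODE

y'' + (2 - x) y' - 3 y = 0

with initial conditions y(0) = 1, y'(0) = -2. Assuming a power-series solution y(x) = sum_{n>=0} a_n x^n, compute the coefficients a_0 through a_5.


Ansatz: y(x) = sum_{n>=0} a_n x^n, so y'(x) = sum_{n>=1} n a_n x^(n-1) and y''(x) = sum_{n>=2} n(n-1) a_n x^(n-2).
Substitute into P(x) y'' + Q(x) y' + R(x) y = 0 with P(x) = 1, Q(x) = 2 - x, R(x) = -3, and match powers of x.
Initial conditions: a_0 = 1, a_1 = -2.
Setting the coefficient of each power of x to zero and solving order by order (substituting the coefficients already found):
  x^0: 2 a_2 + 2 a_1 - 3 a_0 = 0  ->  2 a_2 = -2 a_1 + 3 a_0 = 7  ->  a_2 = 7/2
  x^1: 6 a_3 + 4 a_2 - 4 a_1 = 0  ->  6 a_3 = -4 a_2 + 4 a_1 = -22  ->  a_3 = -11/3
  x^2: 12 a_4 + 6 a_3 - 5 a_2 = 0  ->  12 a_4 = -6 a_3 + 5 a_2 = 79/2  ->  a_4 = 79/24
  x^3: 20 a_5 + 8 a_4 - 6 a_3 = 0  ->  20 a_5 = -8 a_4 + 6 a_3 = -145/3  ->  a_5 = -29/12
Truncated series: y(x) = 1 - 2 x + (7/2) x^2 - (11/3) x^3 + (79/24) x^4 - (29/12) x^5 + O(x^6).

a_0 = 1; a_1 = -2; a_2 = 7/2; a_3 = -11/3; a_4 = 79/24; a_5 = -29/12


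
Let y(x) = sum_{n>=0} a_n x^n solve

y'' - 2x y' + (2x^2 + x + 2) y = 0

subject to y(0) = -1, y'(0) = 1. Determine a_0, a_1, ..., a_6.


Ansatz: y(x) = sum_{n>=0} a_n x^n, so y'(x) = sum_{n>=1} n a_n x^(n-1) and y''(x) = sum_{n>=2} n(n-1) a_n x^(n-2).
Substitute into P(x) y'' + Q(x) y' + R(x) y = 0 with P(x) = 1, Q(x) = -2x, R(x) = 2x^2 + x + 2, and match powers of x.
Initial conditions: a_0 = -1, a_1 = 1.
Setting the coefficient of each power of x to zero and solving order by order (substituting the coefficients already found):
  x^0: 2 a_2 + 2 a_0 = 0  ->  2 a_2 = -2 a_0 = 2  ->  a_2 = 1
  x^1: 6 a_3 + a_0 = 0  ->  6 a_3 = -a_0 = 1  ->  a_3 = 1/6
  x^2: 12 a_4 - 2 a_2 + a_1 + 2 a_0 = 0  ->  12 a_4 = 2 a_2 - a_1 - 2 a_0 = 3  ->  a_4 = 1/4
  x^3: 20 a_5 - 4 a_3 + a_2 + 2 a_1 = 0  ->  20 a_5 = 4 a_3 - a_2 - 2 a_1 = -7/3  ->  a_5 = -7/60
  x^4: 30 a_6 - 6 a_4 + a_3 + 2 a_2 = 0  ->  30 a_6 = 6 a_4 - a_3 - 2 a_2 = -2/3  ->  a_6 = -1/45
Truncated series: y(x) = -1 + x + x^2 + (1/6) x^3 + (1/4) x^4 - (7/60) x^5 - (1/45) x^6 + O(x^7).

a_0 = -1; a_1 = 1; a_2 = 1; a_3 = 1/6; a_4 = 1/4; a_5 = -7/60; a_6 = -1/45


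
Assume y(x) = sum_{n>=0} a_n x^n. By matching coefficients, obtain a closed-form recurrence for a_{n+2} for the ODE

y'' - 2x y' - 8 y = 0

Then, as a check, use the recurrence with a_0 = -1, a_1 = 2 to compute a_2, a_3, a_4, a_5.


Substitute y = sum_n a_n x^n.
y''(x) has coefficient (n+2)(n+1) a_{n+2} at x^n;
-2 x y'(x) has coefficient -2 n a_n at x^n (shift);
-8 y(x) has coefficient -8 a_n at x^n.
Matching x^n: (n+2)(n+1) a_{n+2} + (-2n - 8) a_n = 0.
Thus a_{n+2} = (2n + 8) / ((n+1)(n+2)) * a_n.

Check with a_0 = -1, a_1 = 2 (apply the recurrence for n = 0, 1, 2, 3): a_0 = -1, a_1 = 2, a_2 = -4, a_3 = 10/3, a_4 = -4, a_5 = 7/3.

a_(n+2) = (2n + 8) / ((n+1)(n+2)) * a_n; check: a_0 = -1, a_1 = 2, a_2 = -4, a_3 = 10/3, a_4 = -4, a_5 = 7/3


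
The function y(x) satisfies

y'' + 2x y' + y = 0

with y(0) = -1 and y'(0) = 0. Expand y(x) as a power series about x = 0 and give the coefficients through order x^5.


Ansatz: y(x) = sum_{n>=0} a_n x^n, so y'(x) = sum_{n>=1} n a_n x^(n-1) and y''(x) = sum_{n>=2} n(n-1) a_n x^(n-2).
Substitute into P(x) y'' + Q(x) y' + R(x) y = 0 with P(x) = 1, Q(x) = 2x, R(x) = 1, and match powers of x.
Initial conditions: a_0 = -1, a_1 = 0.
Setting the coefficient of each power of x to zero and solving order by order (substituting the coefficients already found):
  x^0: 2 a_2 + a_0 = 0  ->  2 a_2 = -a_0 = 1  ->  a_2 = 1/2
  x^1: 6 a_3 + 3 a_1 = 0  ->  6 a_3 = -3 a_1 = 0  ->  a_3 = 0
  x^2: 12 a_4 + 5 a_2 = 0  ->  12 a_4 = -5 a_2 = -5/2  ->  a_4 = -5/24
  x^3: 20 a_5 + 7 a_3 = 0  ->  20 a_5 = -7 a_3 = 0  ->  a_5 = 0
Truncated series: y(x) = -1 + (1/2) x^2 - (5/24) x^4 + O(x^6).

a_0 = -1; a_1 = 0; a_2 = 1/2; a_3 = 0; a_4 = -5/24; a_5 = 0


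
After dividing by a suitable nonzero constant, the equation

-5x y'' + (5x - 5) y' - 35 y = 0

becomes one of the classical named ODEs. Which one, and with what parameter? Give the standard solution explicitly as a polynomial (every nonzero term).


All three coefficients share the factor -5; dividing through by -5 gives  x y'' + (1 - x) y' + 7 y = 0.
This matches the Laguerre equation x y'' + (1 - x) y' + n y = 0 with n = 7; the polynomial solution is L_7(x).
With y = sum_k a_k x^k, matching x^k gives (k+1)k a_{k+1} + (k+1) a_{k+1} - k a_k + n a_k = 0, i.e. (k+1)^2 a_{k+1} = (k - n) a_k = (k - 7) a_k. The right side vanishes at k = 7, so the series terminates at degree 7.
Standard normalization L_n(0) = 1 gives a_0 = 1. Work upward with a_{k+1} = (k - 7) a_k / (k+1)^2:
  a_1 = (0 - 7)(1) / 1^2 = -7/1 = -7
  a_2 = (1 - 7)(-7) / 2^2 = 42/4 = 21/2
  a_3 = (2 - 7)(21/2) / 3^2 = (-105/2)/9 = -35/6
  a_4 = (3 - 7)(-35/6) / 4^2 = (70/3)/16 = 35/24
  a_5 = (4 - 7)(35/24) / 5^2 = (-35/8)/25 = -7/40
  a_6 = (5 - 7)(-7/40) / 6^2 = (7/20)/36 = 7/720
  a_7 = (6 - 7)(7/720) / 7^2 = (-7/720)/49 = -1/5040
Hence L_7(x) = -x^7/5040 + 7 x^6/720 - 7 x^5/40 + 35 x^4/24 - 35 x^3/6 + 21 x^2/2 - 7 x + 1.

L_7(x); series = -x^7/5040 + 7 x^6/720 - 7 x^5/40 + 35 x^4/24 - 35 x^3/6 + 21 x^2/2 - 7 x + 1


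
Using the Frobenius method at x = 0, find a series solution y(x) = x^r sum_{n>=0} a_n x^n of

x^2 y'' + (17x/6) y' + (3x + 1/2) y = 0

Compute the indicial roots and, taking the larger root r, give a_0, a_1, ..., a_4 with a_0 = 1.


Write in Frobenius form y'' + (p(x)/x) y' + (q(x)/x^2) y = 0:
  p(x) = 17/6,  q(x) = 3x + 1/2.
Indicial equation: r(r-1) + (17/6) r + (1/2) = 0 -> roots r_1 = -1/3, r_2 = -3/2.
Take r = r_1 = -1/3. Let y(x) = x^r sum_{n>=0} a_n x^n with a_0 = 1.
Substitute y = x^r sum a_n x^n and match x^{r+n}. The recurrence is
  D(n) a_n + 3 a_{n-1} = 0,  where D(n) = (r+n)(r+n-1) + (17/6)(r+n) + (1/2).
  a_n = -3 / D(n) * a_{n-1}.
Since the indicial polynomial factors as (r - r_1)(r - r_2), D(n) = (r_1 + n - r_1)(r_1 + n - r_2) = n(n + 7/6).
Evaluating step by step (a_0 = 1):
  n = 1: D(1) = 1(1 + 7/6) = 13/6; numerator = -3(1) = -3; a_1 = (-3)/(13/6) = -18/13
  n = 2: D(2) = 2(2 + 7/6) = 19/3; numerator = -3(-18/13) = 54/13; a_2 = (54/13)/(19/3) = 162/247
  n = 3: D(3) = 3(3 + 7/6) = 25/2; numerator = -3(162/247) = -486/247; a_3 = (-486/247)/(25/2) = -972/6175
  n = 4: D(4) = 4(4 + 7/6) = 62/3; numerator = -3(-972/6175) = 2916/6175; a_4 = (2916/6175)/(62/3) = 4374/191425

r = -1/3; a_0 = 1; a_1 = -18/13; a_2 = 162/247; a_3 = -972/6175; a_4 = 4374/191425


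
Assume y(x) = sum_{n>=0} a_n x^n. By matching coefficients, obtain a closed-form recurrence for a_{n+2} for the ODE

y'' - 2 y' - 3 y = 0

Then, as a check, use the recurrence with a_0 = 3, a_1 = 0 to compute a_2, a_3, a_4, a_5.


Substitute y = sum_n a_n x^n.
y''(x) has coefficient (n+2)(n+1) a_{n+2} at x^n;
-2 y'(x) has coefficient -2 (n+1) a_{n+1} at x^n;
-3 y(x) has coefficient -3 a_n at x^n.
Matching x^n: (n+2)(n+1) a_{n+2} - 2 (n+1) a_{n+1} - 3 a_n = 0.
Thus a_{n+2} = [2 (n+1) a_{n+1} + 3 a_n] / ((n+1)(n+2)).

Check with a_0 = 3, a_1 = 0 (apply the recurrence for n = 0, 1, 2, 3): a_0 = 3, a_1 = 0, a_2 = 9/2, a_3 = 3, a_4 = 21/8, a_5 = 3/2.

a_(n+2) = [2 (n+1) a_(n+1) + 3 a_n] / ((n+1)(n+2)); check: a_0 = 3, a_1 = 0, a_2 = 9/2, a_3 = 3, a_4 = 21/8, a_5 = 3/2


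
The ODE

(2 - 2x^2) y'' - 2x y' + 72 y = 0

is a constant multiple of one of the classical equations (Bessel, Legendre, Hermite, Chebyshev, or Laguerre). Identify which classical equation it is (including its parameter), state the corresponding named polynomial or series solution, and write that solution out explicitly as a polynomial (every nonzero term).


All three coefficients share the factor 2; dividing through by 2 gives  (1 - x^2) y'' - x y' + 36 y = 0.
This matches the Chebyshev equation (1 - x^2) y'' - x y' + n^2 y = 0 (note the -x y' term, not -2x y') with n^2 = 36, so n = 6; the polynomial solution is T_6(x).
With y = sum_k a_k x^k, matching x^k gives (k+2)(k+1) a_{k+2} = (k^2 - n^2) a_k = (k - 6)(k + 6) a_k. The right side vanishes at k = 6, so the series with the parity of 6 terminates at degree 6.
Standard normalization: leading coefficient of T_n is 2^(n-1), so a_6 = 2^5 = 32. Work downward with a_k = (k+1)(k+2) a_{k+2} / ((k - 6)(k + 6)):
  a_4 = (5)(6)(32) / ((4 - 6)(4 + 6)) = 960/(-20) = -48
  a_2 = (3)(4)(-48) / ((2 - 6)(2 + 6)) = -576/(-32) = 18
  a_0 = (1)(2)(18) / ((0 - 6)(0 + 6)) = 36/(-36) = -1
Hence T_6(x) = 32 x^6 - 48 x^4 + 18 x^2 - 1.

T_6(x); series = 32 x^6 - 48 x^4 + 18 x^2 - 1


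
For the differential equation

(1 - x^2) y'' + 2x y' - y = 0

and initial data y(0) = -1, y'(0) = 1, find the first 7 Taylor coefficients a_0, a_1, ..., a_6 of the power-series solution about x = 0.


Ansatz: y(x) = sum_{n>=0} a_n x^n, so y'(x) = sum_{n>=1} n a_n x^(n-1) and y''(x) = sum_{n>=2} n(n-1) a_n x^(n-2).
Substitute into P(x) y'' + Q(x) y' + R(x) y = 0 with P(x) = 1 - x^2, Q(x) = 2x, R(x) = -1, and match powers of x.
Initial conditions: a_0 = -1, a_1 = 1.
Setting the coefficient of each power of x to zero and solving order by order (substituting the coefficients already found):
  x^0: 2 a_2 - a_0 = 0  ->  2 a_2 = a_0 = -1  ->  a_2 = -1/2
  x^1: 6 a_3 + a_1 = 0  ->  6 a_3 = -a_1 = -1  ->  a_3 = -1/6
  x^2: 12 a_4 + a_2 = 0  ->  12 a_4 = -a_2 = 1/2  ->  a_4 = 1/24
  x^3: 20 a_5 - a_3 = 0  ->  20 a_5 = a_3 = -1/6  ->  a_5 = -1/120
  x^4: 30 a_6 - 5 a_4 = 0  ->  30 a_6 = 5 a_4 = 5/24  ->  a_6 = 1/144
Truncated series: y(x) = -1 + x - (1/2) x^2 - (1/6) x^3 + (1/24) x^4 - (1/120) x^5 + (1/144) x^6 + O(x^7).

a_0 = -1; a_1 = 1; a_2 = -1/2; a_3 = -1/6; a_4 = 1/24; a_5 = -1/120; a_6 = 1/144


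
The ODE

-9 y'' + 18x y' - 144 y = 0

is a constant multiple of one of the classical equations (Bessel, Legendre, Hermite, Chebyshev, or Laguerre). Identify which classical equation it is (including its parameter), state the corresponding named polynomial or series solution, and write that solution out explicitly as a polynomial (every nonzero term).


All three coefficients share the factor -9; dividing through by -9 gives  y'' - 2x y' + 16 y = 0.
This matches the Hermite equation y'' - 2x y' + 2n y = 0 with 2n = 16, so n = 8; the polynomial solution is H_8(x).
With y = sum_k a_k x^k, matching x^k gives (k+2)(k+1) a_{k+2} = 2(k - n) a_k = 2(k - 8) a_k. The right side vanishes at k = 8, so the series with the parity of 8 terminates at degree 8.
Standard normalization: leading coefficient of H_n is 2^n, so a_8 = 2^8 = 256. Work downward with a_k = (k+1)(k+2) a_{k+2} / (2(k - n)):
  a_6 = (7)(8)(256) / (2(6 - 8)) = 14336/(-4) = -3584
  a_4 = (5)(6)(-3584) / (2(4 - 8)) = -107520/(-8) = 13440
  a_2 = (3)(4)(13440) / (2(2 - 8)) = 161280/(-12) = -13440
  a_0 = (1)(2)(-13440) / (2(0 - 8)) = -26880/(-16) = 1680
Hence H_8(x) = 256 x^8 - 3584 x^6 + 13440 x^4 - 13440 x^2 + 1680.

H_8(x); series = 256 x^8 - 3584 x^6 + 13440 x^4 - 13440 x^2 + 1680


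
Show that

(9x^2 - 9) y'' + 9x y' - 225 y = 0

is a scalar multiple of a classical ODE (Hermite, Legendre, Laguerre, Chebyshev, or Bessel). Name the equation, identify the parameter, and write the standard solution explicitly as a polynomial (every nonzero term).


All three coefficients share the factor -9; dividing through by -9 gives  (1 - x^2) y'' - x y' + 25 y = 0.
This matches the Chebyshev equation (1 - x^2) y'' - x y' + n^2 y = 0 (note the -x y' term, not -2x y') with n^2 = 25, so n = 5; the polynomial solution is T_5(x).
With y = sum_k a_k x^k, matching x^k gives (k+2)(k+1) a_{k+2} = (k^2 - n^2) a_k = (k - 5)(k + 5) a_k. The right side vanishes at k = 5, so the series with the parity of 5 terminates at degree 5.
Standard normalization: leading coefficient of T_n is 2^(n-1), so a_5 = 2^4 = 16. Work downward with a_k = (k+1)(k+2) a_{k+2} / ((k - 5)(k + 5)):
  a_3 = (4)(5)(16) / ((3 - 5)(3 + 5)) = 320/(-16) = -20
  a_1 = (2)(3)(-20) / ((1 - 5)(1 + 5)) = -120/(-24) = 5
Hence T_5(x) = 16 x^5 - 20 x^3 + 5 x.

T_5(x); series = 16 x^5 - 20 x^3 + 5 x


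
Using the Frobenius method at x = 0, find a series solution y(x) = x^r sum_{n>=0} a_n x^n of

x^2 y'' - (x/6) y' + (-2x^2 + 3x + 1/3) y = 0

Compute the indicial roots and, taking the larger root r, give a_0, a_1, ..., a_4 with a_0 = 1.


Write in Frobenius form y'' + (p(x)/x) y' + (q(x)/x^2) y = 0:
  p(x) = -1/6,  q(x) = -2x^2 + 3x + 1/3.
Indicial equation: r(r-1) + (-1/6) r + (1/3) = 0 -> roots r_1 = 2/3, r_2 = 1/2.
Take r = r_1 = 2/3. Let y(x) = x^r sum_{n>=0} a_n x^n with a_0 = 1.
Substitute y = x^r sum a_n x^n and match x^{r+n}. The recurrence is
  D(n) a_n + 3 a_{n-1} - 2 a_{n-2} = 0,  where D(n) = (r+n)(r+n-1) + (-1/6)(r+n) + (1/3).
  a_n = [-3 a_{n-1} + 2 a_{n-2}] / D(n).
Since the indicial polynomial factors as (r - r_1)(r - r_2), D(n) = (r_1 + n - r_1)(r_1 + n - r_2) = n(n + 1/6).
Evaluating step by step (a_0 = 1):
  n = 1: D(1) = 1(1 + 1/6) = 7/6; numerator = -3(1) = -3; a_1 = (-3)/(7/6) = -18/7
  n = 2: D(2) = 2(2 + 1/6) = 13/3; numerator = -3(-18/7) + 2(1) = 68/7; a_2 = (68/7)/(13/3) = 204/91
  n = 3: D(3) = 3(3 + 1/6) = 19/2; numerator = -3(204/91) + 2(-18/7) = -1080/91; a_3 = (-1080/91)/(19/2) = -2160/1729
  n = 4: D(4) = 4(4 + 1/6) = 50/3; numerator = -3(-2160/1729) + 2(204/91) = 14232/1729; a_4 = (14232/1729)/(50/3) = 21348/43225

r = 2/3; a_0 = 1; a_1 = -18/7; a_2 = 204/91; a_3 = -2160/1729; a_4 = 21348/43225


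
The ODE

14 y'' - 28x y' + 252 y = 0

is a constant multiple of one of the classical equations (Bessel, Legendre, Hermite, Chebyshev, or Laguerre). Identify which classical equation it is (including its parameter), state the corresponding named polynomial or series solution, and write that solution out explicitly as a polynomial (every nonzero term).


All three coefficients share the factor 14; dividing through by 14 gives  y'' - 2x y' + 18 y = 0.
This matches the Hermite equation y'' - 2x y' + 2n y = 0 with 2n = 18, so n = 9; the polynomial solution is H_9(x).
With y = sum_k a_k x^k, matching x^k gives (k+2)(k+1) a_{k+2} = 2(k - n) a_k = 2(k - 9) a_k. The right side vanishes at k = 9, so the series with the parity of 9 terminates at degree 9.
Standard normalization: leading coefficient of H_n is 2^n, so a_9 = 2^9 = 512. Work downward with a_k = (k+1)(k+2) a_{k+2} / (2(k - n)):
  a_7 = (8)(9)(512) / (2(7 - 9)) = 36864/(-4) = -9216
  a_5 = (6)(7)(-9216) / (2(5 - 9)) = -387072/(-8) = 48384
  a_3 = (4)(5)(48384) / (2(3 - 9)) = 967680/(-12) = -80640
  a_1 = (2)(3)(-80640) / (2(1 - 9)) = -483840/(-16) = 30240
Hence H_9(x) = 512 x^9 - 9216 x^7 + 48384 x^5 - 80640 x^3 + 30240 x.

H_9(x); series = 512 x^9 - 9216 x^7 + 48384 x^5 - 80640 x^3 + 30240 x


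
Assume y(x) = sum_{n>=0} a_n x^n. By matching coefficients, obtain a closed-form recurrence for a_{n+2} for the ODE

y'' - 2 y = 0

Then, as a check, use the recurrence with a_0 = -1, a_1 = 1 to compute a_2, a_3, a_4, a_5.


Substitute y = sum_n a_n x^n into y'' + (const) y = 0.
y''(x) = sum_{n>=0} (n+2)(n+1) a_{n+2} x^n.
The ODE becomes sum_n [(n+2)(n+1) a_{n+2} - 2 a_n] x^n = 0.
Setting each coefficient to zero gives the recurrence:
  (n+2)(n+1) a_{n+2} - 2 a_n = 0,
  a_{n+2} = 2 / ((n+1)(n+2)) a_n.

Check with a_0 = -1, a_1 = 1 (apply the recurrence for n = 0, 1, 2, 3): a_0 = -1, a_1 = 1, a_2 = -1, a_3 = 1/3, a_4 = -1/6, a_5 = 1/30.

a_{n+2} = 2/((n+1)(n+2)) * a_n; check: a_0 = -1, a_1 = 1, a_2 = -1, a_3 = 1/3, a_4 = -1/6, a_5 = 1/30


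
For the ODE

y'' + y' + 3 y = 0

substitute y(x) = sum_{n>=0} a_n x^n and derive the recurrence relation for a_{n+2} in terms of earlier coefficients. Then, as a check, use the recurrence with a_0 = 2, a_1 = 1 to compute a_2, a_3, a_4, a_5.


Substitute y = sum_n a_n x^n.
y''(x) has coefficient (n+2)(n+1) a_{n+2} at x^n;
y'(x) has coefficient (n+1) a_{n+1} at x^n;
3 y(x) has coefficient 3 a_n at x^n.
Matching x^n: (n+2)(n+1) a_{n+2} + (n+1) a_{n+1} + 3 a_n = 0.
Thus a_{n+2} = [-(n+1) a_{n+1} - 3 a_n] / ((n+1)(n+2)).

Check with a_0 = 2, a_1 = 1 (apply the recurrence for n = 0, 1, 2, 3): a_0 = 2, a_1 = 1, a_2 = -7/2, a_3 = 2/3, a_4 = 17/24, a_5 = -29/120.

a_(n+2) = [-(n+1) a_(n+1) - 3 a_n] / ((n+1)(n+2)); check: a_0 = 2, a_1 = 1, a_2 = -7/2, a_3 = 2/3, a_4 = 17/24, a_5 = -29/120


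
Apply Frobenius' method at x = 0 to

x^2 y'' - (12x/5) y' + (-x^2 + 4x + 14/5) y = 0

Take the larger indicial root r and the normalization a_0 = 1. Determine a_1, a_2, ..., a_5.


Write in Frobenius form y'' + (p(x)/x) y' + (q(x)/x^2) y = 0:
  p(x) = -12/5,  q(x) = -x^2 + 4x + 14/5.
Indicial equation: r(r-1) + (-12/5) r + (14/5) = 0 -> roots r_1 = 2, r_2 = 7/5.
Take r = r_1 = 2. Let y(x) = x^r sum_{n>=0} a_n x^n with a_0 = 1.
Substitute y = x^r sum a_n x^n and match x^{r+n}. The recurrence is
  D(n) a_n + 4 a_{n-1} - 1 a_{n-2} = 0,  where D(n) = (r+n)(r+n-1) + (-12/5)(r+n) + (14/5).
  a_n = [-4 a_{n-1} + 1 a_{n-2}] / D(n).
Since the indicial polynomial factors as (r - r_1)(r - r_2), D(n) = (r_1 + n - r_1)(r_1 + n - r_2) = n(n + 3/5).
Evaluating step by step (a_0 = 1):
  n = 1: D(1) = 1(1 + 3/5) = 8/5; numerator = -4(1) = -4; a_1 = (-4)/(8/5) = -5/2
  n = 2: D(2) = 2(2 + 3/5) = 26/5; numerator = -4(-5/2) + 1(1) = 11; a_2 = (11)/(26/5) = 55/26
  n = 3: D(3) = 3(3 + 3/5) = 54/5; numerator = -4(55/26) + 1(-5/2) = -285/26; a_3 = (-285/26)/(54/5) = -475/468
  n = 4: D(4) = 4(4 + 3/5) = 92/5; numerator = -4(-475/468) + 1(55/26) = 1445/234; a_4 = (1445/234)/(92/5) = 7225/21528
  n = 5: D(5) = 5(5 + 3/5) = 28; numerator = -4(7225/21528) + 1(-475/468) = -25375/10764; a_5 = (-25375/10764)/(28) = -3625/43056

r = 2; a_0 = 1; a_1 = -5/2; a_2 = 55/26; a_3 = -475/468; a_4 = 7225/21528; a_5 = -3625/43056


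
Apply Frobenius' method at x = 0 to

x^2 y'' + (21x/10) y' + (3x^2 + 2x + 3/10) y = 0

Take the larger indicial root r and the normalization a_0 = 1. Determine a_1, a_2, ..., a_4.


Write in Frobenius form y'' + (p(x)/x) y' + (q(x)/x^2) y = 0:
  p(x) = 21/10,  q(x) = 3x^2 + 2x + 3/10.
Indicial equation: r(r-1) + (21/10) r + (3/10) = 0 -> roots r_1 = -1/2, r_2 = -3/5.
Take r = r_1 = -1/2. Let y(x) = x^r sum_{n>=0} a_n x^n with a_0 = 1.
Substitute y = x^r sum a_n x^n and match x^{r+n}. The recurrence is
  D(n) a_n + 2 a_{n-1} + 3 a_{n-2} = 0,  where D(n) = (r+n)(r+n-1) + (21/10)(r+n) + (3/10).
  a_n = [-2 a_{n-1} - 3 a_{n-2}] / D(n).
Since the indicial polynomial factors as (r - r_1)(r - r_2), D(n) = (r_1 + n - r_1)(r_1 + n - r_2) = n(n + 1/10).
Evaluating step by step (a_0 = 1):
  n = 1: D(1) = 1(1 + 1/10) = 11/10; numerator = -2(1) = -2; a_1 = (-2)/(11/10) = -20/11
  n = 2: D(2) = 2(2 + 1/10) = 21/5; numerator = -2(-20/11) - 3(1) = 7/11; a_2 = (7/11)/(21/5) = 5/33
  n = 3: D(3) = 3(3 + 1/10) = 93/10; numerator = -2(5/33) - 3(-20/11) = 170/33; a_3 = (170/33)/(93/10) = 1700/3069
  n = 4: D(4) = 4(4 + 1/10) = 82/5; numerator = -2(1700/3069) - 3(5/33) = -4795/3069; a_4 = (-4795/3069)/(82/5) = -23975/251658

r = -1/2; a_0 = 1; a_1 = -20/11; a_2 = 5/33; a_3 = 1700/3069; a_4 = -23975/251658


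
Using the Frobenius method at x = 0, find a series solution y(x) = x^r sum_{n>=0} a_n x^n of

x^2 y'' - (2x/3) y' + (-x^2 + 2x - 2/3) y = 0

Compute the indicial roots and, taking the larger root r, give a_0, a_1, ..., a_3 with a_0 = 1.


Write in Frobenius form y'' + (p(x)/x) y' + (q(x)/x^2) y = 0:
  p(x) = -2/3,  q(x) = -x^2 + 2x - 2/3.
Indicial equation: r(r-1) + (-2/3) r + (-2/3) = 0 -> roots r_1 = 2, r_2 = -1/3.
Take r = r_1 = 2. Let y(x) = x^r sum_{n>=0} a_n x^n with a_0 = 1.
Substitute y = x^r sum a_n x^n and match x^{r+n}. The recurrence is
  D(n) a_n + 2 a_{n-1} - 1 a_{n-2} = 0,  where D(n) = (r+n)(r+n-1) + (-2/3)(r+n) + (-2/3).
  a_n = [-2 a_{n-1} + 1 a_{n-2}] / D(n).
Since the indicial polynomial factors as (r - r_1)(r - r_2), D(n) = (r_1 + n - r_1)(r_1 + n - r_2) = n(n + 7/3).
Evaluating step by step (a_0 = 1):
  n = 1: D(1) = 1(1 + 7/3) = 10/3; numerator = -2(1) = -2; a_1 = (-2)/(10/3) = -3/5
  n = 2: D(2) = 2(2 + 7/3) = 26/3; numerator = -2(-3/5) + 1(1) = 11/5; a_2 = (11/5)/(26/3) = 33/130
  n = 3: D(3) = 3(3 + 7/3) = 16; numerator = -2(33/130) + 1(-3/5) = -72/65; a_3 = (-72/65)/(16) = -9/130

r = 2; a_0 = 1; a_1 = -3/5; a_2 = 33/130; a_3 = -9/130


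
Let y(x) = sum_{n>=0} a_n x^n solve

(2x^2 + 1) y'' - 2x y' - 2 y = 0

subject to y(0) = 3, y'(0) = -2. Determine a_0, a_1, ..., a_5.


Ansatz: y(x) = sum_{n>=0} a_n x^n, so y'(x) = sum_{n>=1} n a_n x^(n-1) and y''(x) = sum_{n>=2} n(n-1) a_n x^(n-2).
Substitute into P(x) y'' + Q(x) y' + R(x) y = 0 with P(x) = 2x^2 + 1, Q(x) = -2x, R(x) = -2, and match powers of x.
Initial conditions: a_0 = 3, a_1 = -2.
Setting the coefficient of each power of x to zero and solving order by order (substituting the coefficients already found):
  x^0: 2 a_2 - 2 a_0 = 0  ->  2 a_2 = 2 a_0 = 6  ->  a_2 = 3
  x^1: 6 a_3 - 4 a_1 = 0  ->  6 a_3 = 4 a_1 = -8  ->  a_3 = -4/3
  x^2: 12 a_4 - 2 a_2 = 0  ->  12 a_4 = 2 a_2 = 6  ->  a_4 = 1/2
  x^3: 20 a_5 + 4 a_3 = 0  ->  20 a_5 = -4 a_3 = 16/3  ->  a_5 = 4/15
Truncated series: y(x) = 3 - 2 x + 3 x^2 - (4/3) x^3 + (1/2) x^4 + (4/15) x^5 + O(x^6).

a_0 = 3; a_1 = -2; a_2 = 3; a_3 = -4/3; a_4 = 1/2; a_5 = 4/15


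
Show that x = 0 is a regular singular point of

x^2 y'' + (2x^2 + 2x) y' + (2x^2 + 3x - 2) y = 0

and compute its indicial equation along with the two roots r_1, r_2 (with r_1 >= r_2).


Divide by x^2 to reach normal form y'' + P_1(x) y' + P_2(x) y = 0 with P_1(x) = 2 + 2/x and P_2(x) = 2 + 3/x - 2/x^2.
x = 0 is a singular point because the y'-coefficient 2 + 2/x has a pole at x = 0 and the y-coefficient 2 + 3/x - 2/x^2 has a pole at x = 0.
It is a regular singular point because x P_1(x) = p(x) = 2x + 2 and x^2 P_2(x) = q(x) = 2x^2 + 3x - 2 are polynomials, hence analytic at x = 0.
p(0) = 2,  q(0) = -2.
Indicial equation: r(r-1) + p(0) r + q(0) = 0, i.e. r^2 + (p(0) - 1) r + q(0) = 0, i.e. r^2 + 1 r - 2 = 0.
Discriminant: (1)^2 - 4(-2) = 9, so r = (-1 ± 3)/2.
Solving: r_1 = 1, r_2 = -2.

indicial: r^2 + 1 r - 2 = 0; roots r_1 = 1, r_2 = -2


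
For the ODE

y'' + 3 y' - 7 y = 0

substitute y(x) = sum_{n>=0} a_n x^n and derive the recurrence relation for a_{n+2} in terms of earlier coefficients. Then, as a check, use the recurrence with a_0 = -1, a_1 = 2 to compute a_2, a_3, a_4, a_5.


Substitute y = sum_n a_n x^n.
y''(x) has coefficient (n+2)(n+1) a_{n+2} at x^n;
3 y'(x) has coefficient 3 (n+1) a_{n+1} at x^n;
-7 y(x) has coefficient -7 a_n at x^n.
Matching x^n: (n+2)(n+1) a_{n+2} + 3 (n+1) a_{n+1} - 7 a_n = 0.
Thus a_{n+2} = [-3 (n+1) a_{n+1} + 7 a_n] / ((n+1)(n+2)).

Check with a_0 = -1, a_1 = 2 (apply the recurrence for n = 0, 1, 2, 3): a_0 = -1, a_1 = 2, a_2 = -13/2, a_3 = 53/6, a_4 = -125/12, a_5 = 1121/120.

a_(n+2) = [-3 (n+1) a_(n+1) + 7 a_n] / ((n+1)(n+2)); check: a_0 = -1, a_1 = 2, a_2 = -13/2, a_3 = 53/6, a_4 = -125/12, a_5 = 1121/120


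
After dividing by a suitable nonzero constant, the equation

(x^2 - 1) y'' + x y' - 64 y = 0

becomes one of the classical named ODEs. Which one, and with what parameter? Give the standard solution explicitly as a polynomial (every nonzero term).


All three coefficients share the factor -1; dividing through by -1 gives  (1 - x^2) y'' - x y' + 64 y = 0.
This matches the Chebyshev equation (1 - x^2) y'' - x y' + n^2 y = 0 (note the -x y' term, not -2x y') with n^2 = 64, so n = 8; the polynomial solution is T_8(x).
With y = sum_k a_k x^k, matching x^k gives (k+2)(k+1) a_{k+2} = (k^2 - n^2) a_k = (k - 8)(k + 8) a_k. The right side vanishes at k = 8, so the series with the parity of 8 terminates at degree 8.
Standard normalization: leading coefficient of T_n is 2^(n-1), so a_8 = 2^7 = 128. Work downward with a_k = (k+1)(k+2) a_{k+2} / ((k - 8)(k + 8)):
  a_6 = (7)(8)(128) / ((6 - 8)(6 + 8)) = 7168/(-28) = -256
  a_4 = (5)(6)(-256) / ((4 - 8)(4 + 8)) = -7680/(-48) = 160
  a_2 = (3)(4)(160) / ((2 - 8)(2 + 8)) = 1920/(-60) = -32
  a_0 = (1)(2)(-32) / ((0 - 8)(0 + 8)) = -64/(-64) = 1
Hence T_8(x) = 128 x^8 - 256 x^6 + 160 x^4 - 32 x^2 + 1.

T_8(x); series = 128 x^8 - 256 x^6 + 160 x^4 - 32 x^2 + 1


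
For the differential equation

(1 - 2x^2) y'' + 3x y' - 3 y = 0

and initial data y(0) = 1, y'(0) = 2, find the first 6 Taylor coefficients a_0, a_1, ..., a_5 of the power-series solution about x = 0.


Ansatz: y(x) = sum_{n>=0} a_n x^n, so y'(x) = sum_{n>=1} n a_n x^(n-1) and y''(x) = sum_{n>=2} n(n-1) a_n x^(n-2).
Substitute into P(x) y'' + Q(x) y' + R(x) y = 0 with P(x) = 1 - 2x^2, Q(x) = 3x, R(x) = -3, and match powers of x.
Initial conditions: a_0 = 1, a_1 = 2.
Setting the coefficient of each power of x to zero and solving order by order (substituting the coefficients already found):
  x^0: 2 a_2 - 3 a_0 = 0  ->  2 a_2 = 3 a_0 = 3  ->  a_2 = 3/2
  x^1: 6 a_3 = 0  ->  a_3 = 0
  x^2: 12 a_4 - a_2 = 0  ->  12 a_4 = a_2 = 3/2  ->  a_4 = 1/8
  x^3: 20 a_5 - 6 a_3 = 0  ->  20 a_5 = 6 a_3 = 0  ->  a_5 = 0
Truncated series: y(x) = 1 + 2 x + (3/2) x^2 + (1/8) x^4 + O(x^6).

a_0 = 1; a_1 = 2; a_2 = 3/2; a_3 = 0; a_4 = 1/8; a_5 = 0


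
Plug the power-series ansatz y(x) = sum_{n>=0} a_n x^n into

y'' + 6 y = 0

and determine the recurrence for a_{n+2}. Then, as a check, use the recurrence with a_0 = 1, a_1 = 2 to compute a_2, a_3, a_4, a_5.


Substitute y = sum_n a_n x^n into y'' + (const) y = 0.
y''(x) = sum_{n>=0} (n+2)(n+1) a_{n+2} x^n.
The ODE becomes sum_n [(n+2)(n+1) a_{n+2} + 6 a_n] x^n = 0.
Setting each coefficient to zero gives the recurrence:
  (n+2)(n+1) a_{n+2} + 6 a_n = 0,
  a_{n+2} = -6 / ((n+1)(n+2)) a_n.

Check with a_0 = 1, a_1 = 2 (apply the recurrence for n = 0, 1, 2, 3): a_0 = 1, a_1 = 2, a_2 = -3, a_3 = -2, a_4 = 3/2, a_5 = 3/5.

a_{n+2} = -6/((n+1)(n+2)) * a_n; check: a_0 = 1, a_1 = 2, a_2 = -3, a_3 = -2, a_4 = 3/2, a_5 = 3/5


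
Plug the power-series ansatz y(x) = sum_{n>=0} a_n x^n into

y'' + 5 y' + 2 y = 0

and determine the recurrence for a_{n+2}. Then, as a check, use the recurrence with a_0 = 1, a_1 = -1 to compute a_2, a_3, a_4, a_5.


Substitute y = sum_n a_n x^n.
y''(x) has coefficient (n+2)(n+1) a_{n+2} at x^n;
5 y'(x) has coefficient 5 (n+1) a_{n+1} at x^n;
2 y(x) has coefficient 2 a_n at x^n.
Matching x^n: (n+2)(n+1) a_{n+2} + 5 (n+1) a_{n+1} + 2 a_n = 0.
Thus a_{n+2} = [-5 (n+1) a_{n+1} - 2 a_n] / ((n+1)(n+2)).

Check with a_0 = 1, a_1 = -1 (apply the recurrence for n = 0, 1, 2, 3): a_0 = 1, a_1 = -1, a_2 = 3/2, a_3 = -13/6, a_4 = 59/24, a_5 = -269/120.

a_(n+2) = [-5 (n+1) a_(n+1) - 2 a_n] / ((n+1)(n+2)); check: a_0 = 1, a_1 = -1, a_2 = 3/2, a_3 = -13/6, a_4 = 59/24, a_5 = -269/120
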